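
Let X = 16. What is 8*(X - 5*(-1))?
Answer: 168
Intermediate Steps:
8*(X - 5*(-1)) = 8*(16 - 5*(-1)) = 8*(16 + 5) = 8*21 = 168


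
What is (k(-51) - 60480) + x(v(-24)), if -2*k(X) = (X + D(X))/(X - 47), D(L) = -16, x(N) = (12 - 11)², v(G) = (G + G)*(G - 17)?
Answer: -11853951/196 ≈ -60479.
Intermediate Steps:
v(G) = 2*G*(-17 + G) (v(G) = (2*G)*(-17 + G) = 2*G*(-17 + G))
x(N) = 1 (x(N) = 1² = 1)
k(X) = -(-16 + X)/(2*(-47 + X)) (k(X) = -(X - 16)/(2*(X - 47)) = -(-16 + X)/(2*(-47 + X)))
(k(-51) - 60480) + x(v(-24)) = ((16 - 1*(-51))/(2*(-47 - 51)) - 60480) + 1 = ((½)*(16 + 51)/(-98) - 60480) + 1 = ((½)*(-1/98)*67 - 60480) + 1 = (-67/196 - 60480) + 1 = -11854147/196 + 1 = -11853951/196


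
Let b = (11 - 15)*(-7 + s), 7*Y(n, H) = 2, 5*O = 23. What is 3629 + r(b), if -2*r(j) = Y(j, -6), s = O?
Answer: 25402/7 ≈ 3628.9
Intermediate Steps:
O = 23/5 (O = (1/5)*23 = 23/5 ≈ 4.6000)
s = 23/5 ≈ 4.6000
Y(n, H) = 2/7 (Y(n, H) = (1/7)*2 = 2/7)
b = 48/5 (b = (11 - 15)*(-7 + 23/5) = -4*(-12/5) = 48/5 ≈ 9.6000)
r(j) = -1/7 (r(j) = -1/2*2/7 = -1/7)
3629 + r(b) = 3629 - 1/7 = 25402/7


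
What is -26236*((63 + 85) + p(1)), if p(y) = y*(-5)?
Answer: -3751748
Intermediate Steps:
p(y) = -5*y
-26236*((63 + 85) + p(1)) = -26236*((63 + 85) - 5*1) = -26236*(148 - 5) = -26236*143 = -3751748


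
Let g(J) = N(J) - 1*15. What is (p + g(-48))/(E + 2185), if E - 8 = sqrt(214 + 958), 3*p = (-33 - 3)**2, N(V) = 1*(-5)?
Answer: 903516/4808077 - 824*sqrt(293)/4808077 ≈ 0.18498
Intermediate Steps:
N(V) = -5
p = 432 (p = (-33 - 3)**2/3 = (1/3)*(-36)**2 = (1/3)*1296 = 432)
E = 8 + 2*sqrt(293) (E = 8 + sqrt(214 + 958) = 8 + sqrt(1172) = 8 + 2*sqrt(293) ≈ 42.234)
g(J) = -20 (g(J) = -5 - 1*15 = -5 - 15 = -20)
(p + g(-48))/(E + 2185) = (432 - 20)/((8 + 2*sqrt(293)) + 2185) = 412/(2193 + 2*sqrt(293))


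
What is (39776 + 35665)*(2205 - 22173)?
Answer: -1506405888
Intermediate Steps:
(39776 + 35665)*(2205 - 22173) = 75441*(-19968) = -1506405888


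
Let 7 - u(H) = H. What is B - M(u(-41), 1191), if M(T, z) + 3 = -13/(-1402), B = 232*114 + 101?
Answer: 37225891/1402 ≈ 26552.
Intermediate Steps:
u(H) = 7 - H
B = 26549 (B = 26448 + 101 = 26549)
M(T, z) = -4193/1402 (M(T, z) = -3 - 13/(-1402) = -3 - 13*(-1/1402) = -3 + 13/1402 = -4193/1402)
B - M(u(-41), 1191) = 26549 - 1*(-4193/1402) = 26549 + 4193/1402 = 37225891/1402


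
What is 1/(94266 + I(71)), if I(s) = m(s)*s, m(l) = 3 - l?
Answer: 1/89438 ≈ 1.1181e-5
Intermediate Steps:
I(s) = s*(3 - s) (I(s) = (3 - s)*s = s*(3 - s))
1/(94266 + I(71)) = 1/(94266 + 71*(3 - 1*71)) = 1/(94266 + 71*(3 - 71)) = 1/(94266 + 71*(-68)) = 1/(94266 - 4828) = 1/89438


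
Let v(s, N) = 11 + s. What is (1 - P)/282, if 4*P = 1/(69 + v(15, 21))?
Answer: 379/107160 ≈ 0.0035368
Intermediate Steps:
P = 1/380 (P = 1/(4*(69 + (11 + 15))) = 1/(4*(69 + 26)) = (1/4)/95 = (1/4)*(1/95) = 1/380 ≈ 0.0026316)
(1 - P)/282 = (1 - 1*1/380)/282 = (1 - 1/380)*(1/282) = (379/380)*(1/282) = 379/107160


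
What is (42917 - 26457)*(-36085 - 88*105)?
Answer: -746049500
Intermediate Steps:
(42917 - 26457)*(-36085 - 88*105) = 16460*(-36085 - 9240) = 16460*(-45325) = -746049500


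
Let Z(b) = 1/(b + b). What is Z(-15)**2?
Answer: 1/900 ≈ 0.0011111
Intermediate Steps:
Z(b) = 1/(2*b)
Z(-15)**2 = ((1/2)/(-15))**2 = ((1/2)*(-1/15))**2 = (-1/30)**2 = 1/900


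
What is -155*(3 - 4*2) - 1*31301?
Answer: -30526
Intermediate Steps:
-155*(3 - 4*2) - 1*31301 = -155*(3 - 8) - 31301 = -155*(-5) - 31301 = 775 - 31301 = -30526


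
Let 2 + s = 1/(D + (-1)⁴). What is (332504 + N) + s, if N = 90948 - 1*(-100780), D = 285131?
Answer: 149474748361/285132 ≈ 5.2423e+5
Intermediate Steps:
N = 191728 (N = 90948 + 100780 = 191728)
s = -570263/285132 (s = -2 + 1/(285131 + (-1)⁴) = -2 + 1/(285131 + 1) = -2 + 1/285132 = -570263/285132 ≈ -2.0000)
(332504 + N) + s = (332504 + 191728) - 570263/285132 = 524232 - 570263/285132 = 149474748361/285132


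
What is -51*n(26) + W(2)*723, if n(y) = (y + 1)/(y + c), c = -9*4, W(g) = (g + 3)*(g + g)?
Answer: 145977/10 ≈ 14598.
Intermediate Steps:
W(g) = 2*g*(3 + g) (W(g) = (3 + g)*(2*g) = 2*g*(3 + g))
c = -36
n(y) = (1 + y)/(-36 + y) (n(y) = (y + 1)/(y - 36) = (1 + y)/(-36 + y))
-51*n(26) + W(2)*723 = -51*(1 + 26)/(-36 + 26) + (2*2*(3 + 2))*723 = -51*27/(-10) + (2*2*5)*723 = -(-51)*27/10 + 20*723 = -51*(-27/10) + 14460 = 1377/10 + 14460 = 145977/10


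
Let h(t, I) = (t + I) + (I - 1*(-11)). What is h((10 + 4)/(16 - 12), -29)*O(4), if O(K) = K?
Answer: -174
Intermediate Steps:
h(t, I) = 11 + t + 2*I (h(t, I) = (I + t) + (I + 11) = (I + t) + (11 + I) = 11 + t + 2*I)
h((10 + 4)/(16 - 12), -29)*O(4) = (11 + (10 + 4)/(16 - 12) + 2*(-29))*4 = (11 + 14/4 - 58)*4 = (11 + 14*(¼) - 58)*4 = (11 + 7/2 - 58)*4 = -87/2*4 = -174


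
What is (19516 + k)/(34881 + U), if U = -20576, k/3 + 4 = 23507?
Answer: 18005/2861 ≈ 6.2933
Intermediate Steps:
k = 70509 (k = -12 + 3*23507 = -12 + 70521 = 70509)
(19516 + k)/(34881 + U) = (19516 + 70509)/(34881 - 20576) = 90025/14305 = 90025*(1/14305) = 18005/2861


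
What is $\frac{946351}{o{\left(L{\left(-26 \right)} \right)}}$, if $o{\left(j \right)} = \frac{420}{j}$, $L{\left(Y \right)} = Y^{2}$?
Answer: $\frac{22847617}{15} \approx 1.5232 \cdot 10^{6}$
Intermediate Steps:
$\frac{946351}{o{\left(L{\left(-26 \right)} \right)}} = \frac{946351}{420 \frac{1}{\left(-26\right)^{2}}} = \frac{946351}{420 \cdot \frac{1}{676}} = \frac{946351}{\frac{105}{169}} = 946351 \cdot \frac{169}{105} = \frac{22847617}{15}$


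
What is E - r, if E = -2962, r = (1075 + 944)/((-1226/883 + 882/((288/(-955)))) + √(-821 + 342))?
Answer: -5061051257293700162/1709058219423137 + 402993175296*I*√479/1709058219423137 ≈ -2961.3 + 0.0051607*I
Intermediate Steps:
r = 2019/(-41339601/14128 + I*√479) (r = 2019/((-1226*1/883 + 882/((288*(-1/955)))) + √(-479)) = 2019/((-1226/883 + 882/(-288/955)) + I*√479) = 2019/((-1226/883 + 882*(-955/288)) + I*√479) = 2019/((-1226/883 - 46795/16) + I*√479) = 2019/(-41339601/14128 + I*√479) ≈ -0.68996 - 0.0051607*I)
E - r = -2962 - (-1179188637631632/1709058219423137 - 402993175296*I*√479/1709058219423137) = -2962 + (1179188637631632/1709058219423137 + 402993175296*I*√479/1709058219423137) = -5061051257293700162/1709058219423137 + 402993175296*I*√479/1709058219423137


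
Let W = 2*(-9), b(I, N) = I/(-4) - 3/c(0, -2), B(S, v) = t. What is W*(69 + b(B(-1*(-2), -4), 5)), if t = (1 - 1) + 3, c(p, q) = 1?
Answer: -2349/2 ≈ -1174.5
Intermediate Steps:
t = 3 (t = 0 + 3 = 3)
B(S, v) = 3
b(I, N) = -3 - I/4 (b(I, N) = I/(-4) - 3/1 = I*(-¼) - 3*1 = -I/4 - 3 = -3 - I/4)
W = -18
W*(69 + b(B(-1*(-2), -4), 5)) = -18*(69 + (-3 - ¼*3)) = -18*(69 + (-3 - ¾)) = -18*(69 - 15/4) = -18*261/4 = -2349/2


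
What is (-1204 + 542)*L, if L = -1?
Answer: 662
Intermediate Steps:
(-1204 + 542)*L = (-1204 + 542)*(-1) = -662*(-1) = 662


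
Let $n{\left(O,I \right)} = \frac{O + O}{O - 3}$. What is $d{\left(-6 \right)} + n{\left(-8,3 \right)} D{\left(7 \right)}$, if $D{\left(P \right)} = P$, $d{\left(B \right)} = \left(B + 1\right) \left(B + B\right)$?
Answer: $\frac{772}{11} \approx 70.182$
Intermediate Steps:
$n{\left(O,I \right)} = \frac{2 O}{-3 + O}$
$d{\left(B \right)} = 2 B \left(1 + B\right)$ ($d{\left(B \right)} = \left(1 + B\right) 2 B = 2 B \left(1 + B\right)$)
$d{\left(-6 \right)} + n{\left(-8,3 \right)} D{\left(7 \right)} = 2 \left(-6\right) \left(1 - 6\right) + 2 \left(-8\right) \frac{1}{-3 - 8} \cdot 7 = 2 \left(-6\right) \left(-5\right) + 2 \left(-8\right) \frac{1}{-11} \cdot 7 = 60 + 2 \left(-8\right) \left(- \frac{1}{11}\right) 7 = 60 + \frac{16}{11} \cdot 7 = 60 + \frac{112}{11} = \frac{772}{11}$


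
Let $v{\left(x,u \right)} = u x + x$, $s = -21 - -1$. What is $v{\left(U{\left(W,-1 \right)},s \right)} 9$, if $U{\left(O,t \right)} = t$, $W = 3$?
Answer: $171$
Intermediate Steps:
$s = -20$ ($s = -21 + 1 = -20$)
$v{\left(x,u \right)} = x + u x$
$v{\left(U{\left(W,-1 \right)},s \right)} 9 = - (1 - 20) 9 = \left(-1\right) \left(-19\right) 9 = 19 \cdot 9 = 171$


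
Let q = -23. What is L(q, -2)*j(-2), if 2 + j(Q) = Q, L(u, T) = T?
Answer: 8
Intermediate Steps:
j(Q) = -2 + Q
L(q, -2)*j(-2) = -2*(-2 - 2) = -2*(-4) = 8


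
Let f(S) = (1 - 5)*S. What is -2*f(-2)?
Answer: -16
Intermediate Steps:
f(S) = -4*S
-2*f(-2) = -(-8)*(-2) = -2*8 = -16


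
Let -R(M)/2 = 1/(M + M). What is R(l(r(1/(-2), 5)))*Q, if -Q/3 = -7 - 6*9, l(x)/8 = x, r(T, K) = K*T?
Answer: 183/20 ≈ 9.1500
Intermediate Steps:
l(x) = 8*x
R(M) = -1/M (R(M) = -2/(M + M) = -2*1/(2*M) = -1/M)
Q = 183 (Q = -3*(-7 - 6*9) = -3*(-7 - 54) = -3*(-61) = 183)
R(l(r(1/(-2), 5)))*Q = -1/(8*(5/(-2)))*183 = -1/(8*(5*(-½)))*183 = -1/(8*(-5/2))*183 = -1/(-20)*183 = -1*(-1/20)*183 = (1/20)*183 = 183/20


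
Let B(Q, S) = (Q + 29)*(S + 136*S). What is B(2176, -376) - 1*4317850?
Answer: -117901810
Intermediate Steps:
B(Q, S) = 137*S*(29 + Q) (B(Q, S) = (29 + Q)*(137*S) = 137*S*(29 + Q))
B(2176, -376) - 1*4317850 = 137*(-376)*(29 + 2176) - 1*4317850 = 137*(-376)*2205 - 4317850 = -113583960 - 4317850 = -117901810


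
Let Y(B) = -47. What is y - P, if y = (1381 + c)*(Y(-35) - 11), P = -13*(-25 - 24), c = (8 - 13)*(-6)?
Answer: -82475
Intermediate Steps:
c = 30 (c = -5*(-6) = 30)
P = 637 (P = -13*(-49) = 637)
y = -81838 (y = (1381 + 30)*(-47 - 11) = 1411*(-58) = -81838)
y - P = -81838 - 1*637 = -81838 - 637 = -82475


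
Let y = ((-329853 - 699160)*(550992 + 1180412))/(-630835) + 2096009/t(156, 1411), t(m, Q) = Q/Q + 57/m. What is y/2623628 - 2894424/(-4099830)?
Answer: 19125202380162052/8078013989851435 ≈ 2.3676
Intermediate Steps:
t(m, Q) = 1 + 57/m
y = 2750035302432/630835 (y = ((-329853 - 699160)*(550992 + 1180412))/(-630835) + 2096009/(((57 + 156)/156)) = -1029013*1731404*(-1/630835) + 2096009/(((1/156)*213)) = -1781637224252*(-1/630835) + 2096009/(71/52) = 1781637224252/630835 + 2096009*(52/71) = 1781637224252/630835 + 108992468/71 = 2750035302432/630835 ≈ 4.3594e+6)
y/2623628 - 2894424/(-4099830) = (2750035302432/630835)/2623628 - 2894424/(-4099830) = (2750035302432/630835)*(1/2623628) - 2894424*(-1/4099830) = 687508825608/413769092345 + 482404/683305 = 19125202380162052/8078013989851435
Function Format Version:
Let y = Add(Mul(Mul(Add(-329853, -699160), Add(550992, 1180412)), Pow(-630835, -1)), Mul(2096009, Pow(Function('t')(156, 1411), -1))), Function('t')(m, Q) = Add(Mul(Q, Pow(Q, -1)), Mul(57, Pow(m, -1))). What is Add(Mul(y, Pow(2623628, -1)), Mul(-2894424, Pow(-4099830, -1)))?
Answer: Rational(19125202380162052, 8078013989851435) ≈ 2.3676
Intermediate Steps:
Function('t')(m, Q) = Add(1, Mul(57, Pow(m, -1)))
y = Rational(2750035302432, 630835) (y = Add(Mul(Mul(Add(-329853, -699160), Add(550992, 1180412)), Pow(-630835, -1)), Mul(2096009, Pow(Mul(Pow(156, -1), Add(57, 156)), -1))) = Add(Mul(Mul(-1029013, 1731404), Rational(-1, 630835)), Mul(2096009, Pow(Mul(Rational(1, 156), 213), -1))) = Add(Mul(-1781637224252, Rational(-1, 630835)), Mul(2096009, Pow(Rational(71, 52), -1))) = Add(Rational(1781637224252, 630835), Mul(2096009, Rational(52, 71))) = Add(Rational(1781637224252, 630835), Rational(108992468, 71)) = Rational(2750035302432, 630835) ≈ 4.3594e+6)
Add(Mul(y, Pow(2623628, -1)), Mul(-2894424, Pow(-4099830, -1))) = Add(Mul(Rational(2750035302432, 630835), Pow(2623628, -1)), Mul(-2894424, Pow(-4099830, -1))) = Add(Mul(Rational(2750035302432, 630835), Rational(1, 2623628)), Mul(-2894424, Rational(-1, 4099830))) = Add(Rational(687508825608, 413769092345), Rational(482404, 683305)) = Rational(19125202380162052, 8078013989851435)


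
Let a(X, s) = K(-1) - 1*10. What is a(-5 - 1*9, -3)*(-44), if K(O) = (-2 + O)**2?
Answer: 44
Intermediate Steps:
a(X, s) = -1 (a(X, s) = (-2 - 1)**2 - 1*10 = (-3)**2 - 10 = 9 - 10 = -1)
a(-5 - 1*9, -3)*(-44) = -1*(-44) = 44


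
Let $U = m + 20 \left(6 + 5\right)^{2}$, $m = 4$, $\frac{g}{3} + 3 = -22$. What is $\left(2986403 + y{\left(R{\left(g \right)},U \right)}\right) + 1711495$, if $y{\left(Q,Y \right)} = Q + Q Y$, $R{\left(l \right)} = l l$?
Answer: $18338523$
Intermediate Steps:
$g = -75$ ($g = -9 + 3 \left(-22\right) = -9 - 66 = -75$)
$U = 2424$ ($U = 4 + 20 \left(6 + 5\right)^{2} = 4 + 20 \cdot 11^{2} = 4 + 20 \cdot 121 = 4 + 2420 = 2424$)
$R{\left(l \right)} = l^{2}$
$\left(2986403 + y{\left(R{\left(g \right)},U \right)}\right) + 1711495 = \left(2986403 + \left(-75\right)^{2} \left(1 + 2424\right)\right) + 1711495 = \left(2986403 + 5625 \cdot 2425\right) + 1711495 = \left(2986403 + 13640625\right) + 1711495 = 16627028 + 1711495 = 18338523$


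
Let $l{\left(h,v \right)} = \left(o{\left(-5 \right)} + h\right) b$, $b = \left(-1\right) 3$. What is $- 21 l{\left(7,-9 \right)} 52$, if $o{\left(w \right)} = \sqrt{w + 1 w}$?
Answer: $22932 + 3276 i \sqrt{10} \approx 22932.0 + 10360.0 i$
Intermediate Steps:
$b = -3$
$o{\left(w \right)} = \sqrt{2} \sqrt{w}$ ($o{\left(w \right)} = \sqrt{w + w} = \sqrt{2 w} = \sqrt{2} \sqrt{w}$)
$l{\left(h,v \right)} = - 3 h - 3 i \sqrt{10}$ ($l{\left(h,v \right)} = \left(\sqrt{2} \sqrt{-5} + h\right) \left(-3\right) = \left(\sqrt{2} i \sqrt{5} + h\right) \left(-3\right) = \left(i \sqrt{10} + h\right) \left(-3\right) = \left(h + i \sqrt{10}\right) \left(-3\right) = - 3 h - 3 i \sqrt{10}$)
$- 21 l{\left(7,-9 \right)} 52 = - 21 \left(\left(-3\right) 7 - 3 i \sqrt{10}\right) 52 = - 21 \left(-21 - 3 i \sqrt{10}\right) 52 = \left(441 + 63 i \sqrt{10}\right) 52 = 22932 + 3276 i \sqrt{10}$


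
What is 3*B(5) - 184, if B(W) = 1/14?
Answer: -2573/14 ≈ -183.79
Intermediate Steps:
B(W) = 1/14
3*B(5) - 184 = 3*(1/14) - 184 = 3/14 - 184 = -2573/14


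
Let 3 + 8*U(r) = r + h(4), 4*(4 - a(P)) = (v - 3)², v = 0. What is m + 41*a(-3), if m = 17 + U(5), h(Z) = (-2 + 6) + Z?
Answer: 90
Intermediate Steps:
h(Z) = 4 + Z
a(P) = 7/4 (a(P) = 4 - (0 - 3)²/4 = 4 - ¼*(-3)² = 4 - ¼*9 = 4 - 9/4 = 7/4)
U(r) = 5/8 + r/8 (U(r) = -3/8 + (r + (4 + 4))/8 = -3/8 + (r + 8)/8 = -3/8 + (8 + r)/8 = -3/8 + (1 + r/8) = 5/8 + r/8)
m = 73/4 (m = 17 + (5/8 + (⅛)*5) = 17 + (5/8 + 5/8) = 17 + 5/4 = 73/4 ≈ 18.250)
m + 41*a(-3) = 73/4 + 41*(7/4) = 73/4 + 287/4 = 90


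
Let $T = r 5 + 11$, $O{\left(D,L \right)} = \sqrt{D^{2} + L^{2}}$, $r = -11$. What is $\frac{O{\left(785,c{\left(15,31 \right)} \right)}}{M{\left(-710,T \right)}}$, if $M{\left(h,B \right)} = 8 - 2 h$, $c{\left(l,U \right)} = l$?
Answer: $\frac{5 \sqrt{24658}}{1428} \approx 0.54982$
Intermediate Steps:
$T = -44$ ($T = \left(-11\right) 5 + 11 = -55 + 11 = -44$)
$\frac{O{\left(785,c{\left(15,31 \right)} \right)}}{M{\left(-710,T \right)}} = \frac{\sqrt{785^{2} + 15^{2}}}{8 - -1420} = \frac{\sqrt{616225 + 225}}{8 + 1420} = \frac{\sqrt{616450}}{1428} = 5 \sqrt{24658} \cdot \frac{1}{1428} = \frac{5 \sqrt{24658}}{1428}$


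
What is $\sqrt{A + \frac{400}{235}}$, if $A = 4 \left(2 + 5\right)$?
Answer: $\frac{2 \sqrt{16403}}{47} \approx 5.45$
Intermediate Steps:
$A = 28$ ($A = 4 \cdot 7 = 28$)
$\sqrt{A + \frac{400}{235}} = \sqrt{28 + \frac{400}{235}} = \sqrt{28 + 400 \cdot \frac{1}{235}} = \sqrt{28 + \frac{80}{47}} = \sqrt{\frac{1396}{47}} = \frac{2 \sqrt{16403}}{47}$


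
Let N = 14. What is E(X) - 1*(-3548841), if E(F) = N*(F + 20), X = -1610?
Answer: 3526581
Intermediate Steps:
E(F) = 280 + 14*F (E(F) = 14*(F + 20) = 14*(20 + F) = 280 + 14*F)
E(X) - 1*(-3548841) = (280 + 14*(-1610)) - 1*(-3548841) = (280 - 22540) + 3548841 = -22260 + 3548841 = 3526581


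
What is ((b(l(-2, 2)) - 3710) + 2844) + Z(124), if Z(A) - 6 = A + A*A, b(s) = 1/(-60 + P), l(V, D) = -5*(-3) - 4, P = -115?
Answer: 2561999/175 ≈ 14640.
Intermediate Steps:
l(V, D) = 11 (l(V, D) = 15 - 4 = 11)
b(s) = -1/175 (b(s) = 1/(-60 - 115) = 1/(-175) = -1/175)
Z(A) = 6 + A + A² (Z(A) = 6 + (A + A*A) = 6 + (A + A²) = 6 + A + A²)
((b(l(-2, 2)) - 3710) + 2844) + Z(124) = ((-1/175 - 3710) + 2844) + (6 + 124 + 124²) = (-649251/175 + 2844) + (6 + 124 + 15376) = -151551/175 + 15506 = 2561999/175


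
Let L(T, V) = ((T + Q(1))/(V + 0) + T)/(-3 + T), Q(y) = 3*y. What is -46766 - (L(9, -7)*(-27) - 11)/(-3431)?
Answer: -2246358657/48034 ≈ -46766.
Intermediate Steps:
L(T, V) = (T + (3 + T)/V)/(-3 + T) (L(T, V) = ((T + 3*1)/(V + 0) + T)/(-3 + T) = ((T + 3)/V + T)/(-3 + T) = ((3 + T)/V + T)/(-3 + T) = (T + (3 + T)/V)/(-3 + T))
-46766 - (L(9, -7)*(-27) - 11)/(-3431) = -46766 - (((3 + 9 + 9*(-7))/((-7)*(-3 + 9)))*(-27) - 11)/(-3431) = -46766 - (-⅐*(3 + 9 - 63)/6*(-27) - 11)*(-1)/3431 = -46766 - (-⅐*⅙*(-51)*(-27) - 11)*(-1)/3431 = -46766 - ((17/14)*(-27) - 11)*(-1)/3431 = -46766 - (-459/14 - 11)*(-1)/3431 = -46766 - (-613)*(-1)/(14*3431) = -46766 - 1*613/48034 = -46766 - 613/48034 = -2246358657/48034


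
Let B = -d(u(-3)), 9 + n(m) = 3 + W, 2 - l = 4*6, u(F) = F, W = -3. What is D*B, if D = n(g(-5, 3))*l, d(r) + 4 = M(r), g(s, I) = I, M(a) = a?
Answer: 1386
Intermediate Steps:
l = -22 (l = 2 - 4*6 = 2 - 1*24 = 2 - 24 = -22)
d(r) = -4 + r
n(m) = -9 (n(m) = -9 + (3 - 3) = -9 + 0 = -9)
B = 7 (B = -(-4 - 3) = -1*(-7) = 7)
D = 198 (D = -9*(-22) = 198)
D*B = 198*7 = 1386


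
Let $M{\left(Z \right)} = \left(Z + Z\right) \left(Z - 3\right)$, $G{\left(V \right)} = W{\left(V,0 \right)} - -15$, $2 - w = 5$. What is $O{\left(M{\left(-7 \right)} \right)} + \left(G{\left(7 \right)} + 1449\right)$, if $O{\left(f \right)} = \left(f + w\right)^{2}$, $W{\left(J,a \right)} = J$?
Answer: $20240$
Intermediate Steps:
$w = -3$ ($w = 2 - 5 = -3$)
$G{\left(V \right)} = 15 + V$ ($G{\left(V \right)} = V - -15 = V + 15 = 15 + V$)
$M{\left(Z \right)} = 2 Z \left(-3 + Z\right)$
$O{\left(f \right)} = \left(-3 + f\right)^{2}$ ($O{\left(f \right)} = \left(f - 3\right)^{2} = \left(-3 + f\right)^{2}$)
$O{\left(M{\left(-7 \right)} \right)} + \left(G{\left(7 \right)} + 1449\right) = \left(-3 + 2 \left(-7\right) \left(-3 - 7\right)\right)^{2} + \left(\left(15 + 7\right) + 1449\right) = \left(-3 + 2 \left(-7\right) \left(-10\right)\right)^{2} + \left(22 + 1449\right) = \left(-3 + 140\right)^{2} + 1471 = 137^{2} + 1471 = 18769 + 1471 = 20240$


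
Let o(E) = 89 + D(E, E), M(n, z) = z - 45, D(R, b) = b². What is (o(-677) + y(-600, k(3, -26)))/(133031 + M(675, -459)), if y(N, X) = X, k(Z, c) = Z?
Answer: 458421/132527 ≈ 3.4591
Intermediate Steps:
M(n, z) = -45 + z
o(E) = 89 + E²
(o(-677) + y(-600, k(3, -26)))/(133031 + M(675, -459)) = ((89 + (-677)²) + 3)/(133031 + (-45 - 459)) = ((89 + 458329) + 3)/(133031 - 504) = (458418 + 3)/132527 = 458421*(1/132527) = 458421/132527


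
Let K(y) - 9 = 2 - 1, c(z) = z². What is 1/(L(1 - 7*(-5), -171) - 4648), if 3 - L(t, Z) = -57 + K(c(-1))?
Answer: -1/4598 ≈ -0.00021749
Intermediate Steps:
K(y) = 10 (K(y) = 9 + (2 - 1) = 9 + 1 = 10)
L(t, Z) = 50 (L(t, Z) = 3 - (-57 + 10) = 3 - 1*(-47) = 3 + 47 = 50)
1/(L(1 - 7*(-5), -171) - 4648) = 1/(50 - 4648) = 1/(-4598) = -1/4598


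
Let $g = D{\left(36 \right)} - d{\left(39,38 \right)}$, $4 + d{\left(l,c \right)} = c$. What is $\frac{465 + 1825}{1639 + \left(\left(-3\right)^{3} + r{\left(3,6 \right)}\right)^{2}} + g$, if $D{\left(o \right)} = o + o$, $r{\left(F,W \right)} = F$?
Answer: $\frac{17292}{443} \approx 39.034$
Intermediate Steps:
$d{\left(l,c \right)} = -4 + c$
$D{\left(o \right)} = 2 o$
$g = 38$ ($g = 2 \cdot 36 - \left(-4 + 38\right) = 72 - 34 = 38$)
$\frac{465 + 1825}{1639 + \left(\left(-3\right)^{3} + r{\left(3,6 \right)}\right)^{2}} + g = \frac{465 + 1825}{1639 + \left(\left(-3\right)^{3} + 3\right)^{2}} + 38 = \frac{2290}{1639 + \left(-27 + 3\right)^{2}} + 38 = \frac{2290}{1639 + \left(-24\right)^{2}} + 38 = \frac{2290}{1639 + 576} + 38 = \frac{2290}{2215} + 38 = 2290 \cdot \frac{1}{2215} + 38 = \frac{458}{443} + 38 = \frac{17292}{443}$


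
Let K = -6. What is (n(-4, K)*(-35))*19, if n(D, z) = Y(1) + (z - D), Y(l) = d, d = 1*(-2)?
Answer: 2660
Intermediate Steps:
d = -2
Y(l) = -2
n(D, z) = -2 + z - D (n(D, z) = -2 + (z - D) = -2 + z - D)
(n(-4, K)*(-35))*19 = ((-2 - 6 - 1*(-4))*(-35))*19 = ((-2 - 6 + 4)*(-35))*19 = -4*(-35)*19 = 140*19 = 2660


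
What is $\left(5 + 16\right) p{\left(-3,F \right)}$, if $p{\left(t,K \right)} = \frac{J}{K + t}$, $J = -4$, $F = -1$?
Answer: $21$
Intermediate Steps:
$p{\left(t,K \right)} = - \frac{4}{K + t}$
$\left(5 + 16\right) p{\left(-3,F \right)} = \left(5 + 16\right) \left(- \frac{4}{-1 - 3}\right) = 21 \left(- \frac{4}{-4}\right) = 21 \left(\left(-4\right) \left(- \frac{1}{4}\right)\right) = 21 \cdot 1 = 21$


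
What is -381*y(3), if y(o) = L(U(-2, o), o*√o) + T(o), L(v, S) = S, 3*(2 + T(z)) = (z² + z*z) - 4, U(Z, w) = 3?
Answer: -1016 - 1143*√3 ≈ -2995.7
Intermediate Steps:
T(z) = -10/3 + 2*z²/3 (T(z) = -2 + ((z² + z*z) - 4)/3 = -2 + ((z² + z²) - 4)/3 = -2 + (2*z² - 4)/3 = -2 + (-4 + 2*z²)/3 = -2 + (-4/3 + 2*z²/3) = -10/3 + 2*z²/3)
y(o) = -10/3 + o^(3/2) + 2*o²/3 (y(o) = o*√o + (-10/3 + 2*o²/3) = o^(3/2) + (-10/3 + 2*o²/3) = -10/3 + o^(3/2) + 2*o²/3)
-381*y(3) = -381*(-10/3 + 3^(3/2) + (⅔)*3²) = -381*(-10/3 + 3*√3 + (⅔)*9) = -381*(-10/3 + 3*√3 + 6) = -381*(8/3 + 3*√3) = -1016 - 1143*√3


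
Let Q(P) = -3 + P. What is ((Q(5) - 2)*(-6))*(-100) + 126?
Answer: 126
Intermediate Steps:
((Q(5) - 2)*(-6))*(-100) + 126 = (((-3 + 5) - 2)*(-6))*(-100) + 126 = ((2 - 2)*(-6))*(-100) + 126 = (0*(-6))*(-100) + 126 = 0*(-100) + 126 = 0 + 126 = 126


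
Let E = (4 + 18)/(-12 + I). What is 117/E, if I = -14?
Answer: -1521/11 ≈ -138.27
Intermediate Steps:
E = -11/13 (E = (4 + 18)/(-12 - 14) = 22/(-26) = -1/26*22 = -11/13 ≈ -0.84615)
117/E = 117/(-11/13) = 117*(-13/11) = -1521/11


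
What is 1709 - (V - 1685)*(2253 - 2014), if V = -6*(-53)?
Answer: 328422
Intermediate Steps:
V = 318
1709 - (V - 1685)*(2253 - 2014) = 1709 - (318 - 1685)*(2253 - 2014) = 1709 - (-1367)*239 = 1709 - 1*(-326713) = 1709 + 326713 = 328422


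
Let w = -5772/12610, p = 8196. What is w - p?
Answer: -3975282/485 ≈ -8196.5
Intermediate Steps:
w = -222/485 (w = -5772*1/12610 = -222/485 ≈ -0.45773)
w - p = -222/485 - 1*8196 = -222/485 - 8196 = -3975282/485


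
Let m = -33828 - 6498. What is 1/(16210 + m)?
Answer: -1/24116 ≈ -4.1466e-5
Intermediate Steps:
m = -40326
1/(16210 + m) = 1/(16210 - 40326) = 1/(-24116) = -1/24116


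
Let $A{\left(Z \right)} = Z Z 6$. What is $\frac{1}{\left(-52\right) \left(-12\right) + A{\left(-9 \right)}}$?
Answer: $\frac{1}{1110} \approx 0.0009009$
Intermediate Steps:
$A{\left(Z \right)} = 6 Z^{2}$ ($A{\left(Z \right)} = Z^{2} \cdot 6 = 6 Z^{2}$)
$\frac{1}{\left(-52\right) \left(-12\right) + A{\left(-9 \right)}} = \frac{1}{\left(-52\right) \left(-12\right) + 6 \left(-9\right)^{2}} = \frac{1}{624 + 6 \cdot 81} = \frac{1}{624 + 486} = \frac{1}{1110}$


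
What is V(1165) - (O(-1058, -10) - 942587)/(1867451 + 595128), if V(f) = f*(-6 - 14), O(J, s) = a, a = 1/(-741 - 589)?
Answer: -76311606990289/3275230070 ≈ -23300.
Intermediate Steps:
a = -1/1330 (a = 1/(-1330) = -1/1330 ≈ -0.00075188)
O(J, s) = -1/1330
V(f) = -20*f (V(f) = f*(-20) = -20*f)
V(1165) - (O(-1058, -10) - 942587)/(1867451 + 595128) = -20*1165 - (-1/1330 - 942587)/(1867451 + 595128) = -23300 - (-1253640711)/(1330*2462579) = -23300 - 1*(-1253640711/3275230070) = -23300 + 1253640711/3275230070 = -76311606990289/3275230070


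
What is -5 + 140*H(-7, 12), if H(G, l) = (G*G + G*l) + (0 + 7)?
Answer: -3925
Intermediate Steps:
H(G, l) = 7 + G² + G*l (H(G, l) = (G² + G*l) + 7 = 7 + G² + G*l)
-5 + 140*H(-7, 12) = -5 + 140*(7 + (-7)² - 7*12) = -5 + 140*(7 + 49 - 84) = -5 + 140*(-28) = -5 - 3920 = -3925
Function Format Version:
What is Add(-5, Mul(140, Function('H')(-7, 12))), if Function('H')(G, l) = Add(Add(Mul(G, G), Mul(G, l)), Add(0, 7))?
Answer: -3925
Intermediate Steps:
Function('H')(G, l) = Add(7, Pow(G, 2), Mul(G, l)) (Function('H')(G, l) = Add(Add(Pow(G, 2), Mul(G, l)), 7) = Add(7, Pow(G, 2), Mul(G, l)))
Add(-5, Mul(140, Function('H')(-7, 12))) = Add(-5, Mul(140, Add(7, Pow(-7, 2), Mul(-7, 12)))) = Add(-5, Mul(140, Add(7, 49, -84))) = Add(-5, Mul(140, -28)) = Add(-5, -3920) = -3925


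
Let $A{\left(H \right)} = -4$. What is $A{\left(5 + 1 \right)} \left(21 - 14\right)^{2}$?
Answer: $-196$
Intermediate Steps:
$A{\left(5 + 1 \right)} \left(21 - 14\right)^{2} = - 4 \left(21 - 14\right)^{2} = - 4 \cdot 7^{2} = \left(-4\right) 49 = -196$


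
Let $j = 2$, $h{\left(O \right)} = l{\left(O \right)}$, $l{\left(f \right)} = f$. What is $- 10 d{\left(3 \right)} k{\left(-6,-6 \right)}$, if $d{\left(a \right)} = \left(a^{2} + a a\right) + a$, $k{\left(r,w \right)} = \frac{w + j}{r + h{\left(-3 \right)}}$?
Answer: $- \frac{280}{3} \approx -93.333$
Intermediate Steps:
$h{\left(O \right)} = O$
$k{\left(r,w \right)} = \frac{2 + w}{-3 + r}$ ($k{\left(r,w \right)} = \frac{w + 2}{r - 3} = \frac{2 + w}{-3 + r}$)
$d{\left(a \right)} = a + 2 a^{2}$ ($d{\left(a \right)} = \left(a^{2} + a^{2}\right) + a = 2 a^{2} + a = a + 2 a^{2}$)
$- 10 d{\left(3 \right)} k{\left(-6,-6 \right)} = - 10 \cdot 3 \left(1 + 2 \cdot 3\right) \frac{2 - 6}{-3 - 6} = - 10 \cdot 3 \left(1 + 6\right) \frac{1}{-9} \left(-4\right) = - 10 \cdot 3 \cdot 7 \left(\left(- \frac{1}{9}\right) \left(-4\right)\right) = \left(-10\right) 21 \cdot \frac{4}{9} = \left(-210\right) \frac{4}{9} = - \frac{280}{3}$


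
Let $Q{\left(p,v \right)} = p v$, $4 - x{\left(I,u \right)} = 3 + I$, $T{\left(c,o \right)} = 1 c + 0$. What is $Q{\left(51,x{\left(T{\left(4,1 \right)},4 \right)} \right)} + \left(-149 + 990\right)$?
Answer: $688$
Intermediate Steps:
$T{\left(c,o \right)} = c$ ($T{\left(c,o \right)} = c + 0 = c$)
$x{\left(I,u \right)} = 1 - I$ ($x{\left(I,u \right)} = 4 - \left(3 + I\right) = 1 - I$)
$Q{\left(51,x{\left(T{\left(4,1 \right)},4 \right)} \right)} + \left(-149 + 990\right) = 51 \left(1 - 4\right) + \left(-149 + 990\right) = 51 \left(1 - 4\right) + 841 = 51 \left(-3\right) + 841 = -153 + 841 = 688$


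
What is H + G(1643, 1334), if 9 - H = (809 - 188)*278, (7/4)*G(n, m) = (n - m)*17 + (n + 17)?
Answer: -1180751/7 ≈ -1.6868e+5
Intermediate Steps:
G(n, m) = 68/7 - 68*m/7 + 72*n/7 (G(n, m) = 4*((n - m)*17 + (n + 17))/7 = 4*((-17*m + 17*n) + (17 + n))/7 = 4*(17 - 17*m + 18*n)/7 = 68/7 - 68*m/7 + 72*n/7)
H = -172629 (H = 9 - (809 - 188)*278 = 9 - 621*278 = 9 - 1*172638 = 9 - 172638 = -172629)
H + G(1643, 1334) = -172629 + (68/7 - 68/7*1334 + (72/7)*1643) = -172629 + (68/7 - 90712/7 + 118296/7) = -172629 + 27652/7 = -1180751/7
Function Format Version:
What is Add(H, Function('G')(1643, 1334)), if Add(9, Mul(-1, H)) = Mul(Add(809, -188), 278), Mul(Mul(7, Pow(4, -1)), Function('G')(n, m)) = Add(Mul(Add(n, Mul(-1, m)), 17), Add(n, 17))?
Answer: Rational(-1180751, 7) ≈ -1.6868e+5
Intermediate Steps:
Function('G')(n, m) = Add(Rational(68, 7), Mul(Rational(-68, 7), m), Mul(Rational(72, 7), n)) (Function('G')(n, m) = Mul(Rational(4, 7), Add(Mul(Add(n, Mul(-1, m)), 17), Add(n, 17))) = Mul(Rational(4, 7), Add(Add(Mul(-17, m), Mul(17, n)), Add(17, n))) = Mul(Rational(4, 7), Add(17, Mul(-17, m), Mul(18, n))) = Add(Rational(68, 7), Mul(Rational(-68, 7), m), Mul(Rational(72, 7), n)))
H = -172629 (H = Add(9, Mul(-1, Mul(Add(809, -188), 278))) = Add(9, Mul(-1, Mul(621, 278))) = Add(9, Mul(-1, 172638)) = Add(9, -172638) = -172629)
Add(H, Function('G')(1643, 1334)) = Add(-172629, Add(Rational(68, 7), Mul(Rational(-68, 7), 1334), Mul(Rational(72, 7), 1643))) = Add(-172629, Add(Rational(68, 7), Rational(-90712, 7), Rational(118296, 7))) = Add(-172629, Rational(27652, 7)) = Rational(-1180751, 7)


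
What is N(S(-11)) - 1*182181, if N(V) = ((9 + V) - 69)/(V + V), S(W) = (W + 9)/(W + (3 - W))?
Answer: -364271/2 ≈ -1.8214e+5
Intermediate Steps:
S(W) = 3 + W/3 (S(W) = (9 + W)/3 = (9 + W)*(⅓) = 3 + W/3)
N(V) = (-60 + V)/(2*V) (N(V) = (-60 + V)/((2*V)) = (-60 + V)*(1/(2*V)) = (-60 + V)/(2*V))
N(S(-11)) - 1*182181 = (-60 + (3 + (⅓)*(-11)))/(2*(3 + (⅓)*(-11))) - 1*182181 = (-60 + (3 - 11/3))/(2*(3 - 11/3)) - 182181 = (-60 - ⅔)/(2*(-⅔)) - 182181 = (½)*(-3/2)*(-182/3) - 182181 = 91/2 - 182181 = -364271/2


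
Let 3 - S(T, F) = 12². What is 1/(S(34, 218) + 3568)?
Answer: 1/3427 ≈ 0.00029180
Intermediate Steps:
S(T, F) = -141 (S(T, F) = 3 - 1*12² = 3 - 1*144 = 3 - 144 = -141)
1/(S(34, 218) + 3568) = 1/(-141 + 3568) = 1/3427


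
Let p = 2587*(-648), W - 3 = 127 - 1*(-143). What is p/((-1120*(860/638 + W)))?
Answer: 66845493/12252380 ≈ 5.4557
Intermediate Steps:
W = 273 (W = 3 + (127 - 1*(-143)) = 3 + (127 + 143) = 3 + 270 = 273)
p = -1676376
p/((-1120*(860/638 + W))) = -1676376*(-1/(1120*(860/638 + 273))) = -1676376*(-1/(1120*(860*(1/638) + 273))) = -1676376*(-1/(1120*(430/319 + 273))) = -1676376/((-1120*87517/319)) = -1676376/(-98019040/319) = -1676376*(-319/98019040) = 66845493/12252380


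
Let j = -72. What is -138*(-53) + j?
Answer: 7242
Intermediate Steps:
-138*(-53) + j = -138*(-53) - 72 = 7314 - 72 = 7242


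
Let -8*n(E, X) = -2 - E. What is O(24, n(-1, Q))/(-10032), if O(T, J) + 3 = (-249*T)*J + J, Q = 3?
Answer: 5999/80256 ≈ 0.074748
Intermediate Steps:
n(E, X) = ¼ + E/8 (n(E, X) = -(-2 - E)/8 = ¼ + E/8)
O(T, J) = -3 + J - 249*J*T (O(T, J) = -3 + ((-249*T)*J + J) = -3 + (-249*J*T + J) = -3 + (J - 249*J*T) = -3 + J - 249*J*T)
O(24, n(-1, Q))/(-10032) = (-3 + (¼ + (⅛)*(-1)) - 249*(¼ + (⅛)*(-1))*24)/(-10032) = (-3 + (¼ - ⅛) - 249*(¼ - ⅛)*24)*(-1/10032) = (-3 + ⅛ - 249*⅛*24)*(-1/10032) = (-3 + ⅛ - 747)*(-1/10032) = -5999/8*(-1/10032) = 5999/80256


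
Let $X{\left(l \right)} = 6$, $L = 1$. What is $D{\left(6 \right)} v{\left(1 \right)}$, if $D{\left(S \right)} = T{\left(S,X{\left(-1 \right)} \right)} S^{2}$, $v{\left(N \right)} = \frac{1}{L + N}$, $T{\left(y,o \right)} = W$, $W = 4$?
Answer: $72$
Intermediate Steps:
$T{\left(y,o \right)} = 4$
$v{\left(N \right)} = \frac{1}{1 + N}$
$D{\left(S \right)} = 4 S^{2}$
$D{\left(6 \right)} v{\left(1 \right)} = \frac{4 \cdot 6^{2}}{1 + 1} = \frac{4 \cdot 36}{2} = 144 \cdot \frac{1}{2} = 72$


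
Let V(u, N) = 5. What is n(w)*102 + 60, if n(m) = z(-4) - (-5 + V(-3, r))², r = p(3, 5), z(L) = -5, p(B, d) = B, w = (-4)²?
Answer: -450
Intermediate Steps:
w = 16
r = 3
n(m) = -5 (n(m) = -5 - (-5 + 5)² = -5 - 1*0² = -5 - 1*0 = -5 + 0 = -5)
n(w)*102 + 60 = -5*102 + 60 = -510 + 60 = -450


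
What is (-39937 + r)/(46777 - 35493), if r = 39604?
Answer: -333/11284 ≈ -0.029511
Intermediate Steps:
(-39937 + r)/(46777 - 35493) = (-39937 + 39604)/(46777 - 35493) = -333/11284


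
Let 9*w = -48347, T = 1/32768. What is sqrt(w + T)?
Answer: 11*I*sqrt(26185694)/768 ≈ 73.293*I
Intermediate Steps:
T = 1/32768 ≈ 3.0518e-5
w = -48347/9 (w = (1/9)*(-48347) = -48347/9 ≈ -5371.9)
sqrt(w + T) = sqrt(-48347/9 + 1/32768) = sqrt(-1584234487/294912) = 11*I*sqrt(26185694)/768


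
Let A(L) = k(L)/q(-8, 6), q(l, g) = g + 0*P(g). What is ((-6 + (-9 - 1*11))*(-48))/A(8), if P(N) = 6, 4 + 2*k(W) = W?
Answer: 3744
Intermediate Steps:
k(W) = -2 + W/2
q(l, g) = g (q(l, g) = g + 0*6 = g + 0 = g)
A(L) = -⅓ + L/12 (A(L) = (-2 + L/2)/6 = (-2 + L/2)*(⅙) = -⅓ + L/12)
((-6 + (-9 - 1*11))*(-48))/A(8) = ((-6 + (-9 - 1*11))*(-48))/(-⅓ + (1/12)*8) = ((-6 + (-9 - 11))*(-48))/(-⅓ + ⅔) = ((-6 - 20)*(-48))/(⅓) = -26*(-48)*3 = 1248*3 = 3744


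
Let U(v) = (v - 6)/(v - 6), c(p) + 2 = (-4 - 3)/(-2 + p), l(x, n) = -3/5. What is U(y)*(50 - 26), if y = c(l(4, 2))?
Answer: 24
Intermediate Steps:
l(x, n) = -⅗ (l(x, n) = -3*⅕ = -⅗)
c(p) = -2 - 7/(-2 + p) (c(p) = -2 + (-4 - 3)/(-2 + p) = -2 - 7/(-2 + p))
y = 9/13 (y = (-3 - 2*(-⅗))/(-2 - ⅗) = (-3 + 6/5)/(-13/5) = -5/13*(-9/5) = 9/13 ≈ 0.69231)
U(v) = 1 (U(v) = (-6 + v)/(-6 + v) = 1)
U(y)*(50 - 26) = 1*(50 - 26) = 1*24 = 24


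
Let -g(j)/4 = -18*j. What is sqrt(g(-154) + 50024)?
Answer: 2*sqrt(9734) ≈ 197.32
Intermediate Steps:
g(j) = 72*j (g(j) = -(-72)*j = 72*j)
sqrt(g(-154) + 50024) = sqrt(72*(-154) + 50024) = sqrt(-11088 + 50024) = sqrt(38936) = 2*sqrt(9734)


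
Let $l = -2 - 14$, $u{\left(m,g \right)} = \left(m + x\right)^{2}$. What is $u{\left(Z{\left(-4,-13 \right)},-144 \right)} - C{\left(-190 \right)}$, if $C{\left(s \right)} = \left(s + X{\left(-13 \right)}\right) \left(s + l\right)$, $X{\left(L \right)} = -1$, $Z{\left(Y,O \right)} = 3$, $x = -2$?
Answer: $-39345$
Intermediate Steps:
$u{\left(m,g \right)} = \left(-2 + m\right)^{2}$ ($u{\left(m,g \right)} = \left(m - 2\right)^{2} = \left(-2 + m\right)^{2}$)
$l = -16$
$C{\left(s \right)} = \left(-1 + s\right) \left(-16 + s\right)$ ($C{\left(s \right)} = \left(s - 1\right) \left(s - 16\right) = \left(-1 + s\right) \left(-16 + s\right)$)
$u{\left(Z{\left(-4,-13 \right)},-144 \right)} - C{\left(-190 \right)} = \left(-2 + 3\right)^{2} - \left(16 + \left(-190\right)^{2} - -3230\right) = 1^{2} - \left(16 + 36100 + 3230\right) = 1 - 39346 = -39345$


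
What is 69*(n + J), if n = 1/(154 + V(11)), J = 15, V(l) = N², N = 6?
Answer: 196719/190 ≈ 1035.4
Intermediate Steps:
V(l) = 36 (V(l) = 6² = 36)
n = 1/190 (n = 1/(154 + 36) = 1/190 ≈ 0.0052632)
69*(n + J) = 69*(1/190 + 15) = 69*(2851/190) = 196719/190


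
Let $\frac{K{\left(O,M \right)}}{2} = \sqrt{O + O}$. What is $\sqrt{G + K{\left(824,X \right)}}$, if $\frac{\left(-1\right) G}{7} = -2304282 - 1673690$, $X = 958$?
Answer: $2 \sqrt{6961451 + 2 \sqrt{103}} \approx 5276.9$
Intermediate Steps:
$K{\left(O,M \right)} = 2 \sqrt{2} \sqrt{O}$ ($K{\left(O,M \right)} = 2 \sqrt{O + O} = 2 \sqrt{2 O} = 2 \sqrt{2} \sqrt{O}$)
$G = 27845804$ ($G = - 7 \left(-2304282 - 1673690\right) = \left(-7\right) \left(-3977972\right) = 27845804$)
$\sqrt{G + K{\left(824,X \right)}} = \sqrt{27845804 + 2 \sqrt{2} \sqrt{824}} = \sqrt{27845804 + 2 \sqrt{2} \cdot 2 \sqrt{206}} = \sqrt{27845804 + 8 \sqrt{103}}$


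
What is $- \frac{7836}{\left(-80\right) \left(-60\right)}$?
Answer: $- \frac{653}{400} \approx -1.6325$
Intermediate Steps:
$- \frac{7836}{\left(-80\right) \left(-60\right)} = - \frac{7836}{4800} = \left(-7836\right) \frac{1}{4800} = - \frac{653}{400}$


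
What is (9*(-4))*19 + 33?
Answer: -651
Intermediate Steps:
(9*(-4))*19 + 33 = -36*19 + 33 = -684 + 33 = -651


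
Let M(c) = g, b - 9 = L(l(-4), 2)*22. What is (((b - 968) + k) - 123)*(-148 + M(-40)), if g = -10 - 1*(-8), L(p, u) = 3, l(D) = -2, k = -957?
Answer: 295950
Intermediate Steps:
g = -2 (g = -10 + 8 = -2)
b = 75 (b = 9 + 3*22 = 9 + 66 = 75)
M(c) = -2
(((b - 968) + k) - 123)*(-148 + M(-40)) = (((75 - 968) - 957) - 123)*(-148 - 2) = ((-893 - 957) - 123)*(-150) = (-1850 - 123)*(-150) = -1973*(-150) = 295950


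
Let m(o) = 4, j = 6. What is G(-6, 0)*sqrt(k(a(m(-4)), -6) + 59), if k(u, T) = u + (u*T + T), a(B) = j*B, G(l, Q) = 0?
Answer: 0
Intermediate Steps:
a(B) = 6*B
k(u, T) = T + u + T*u (k(u, T) = u + (T*u + T) = u + (T + T*u) = T + u + T*u)
G(-6, 0)*sqrt(k(a(m(-4)), -6) + 59) = 0*sqrt((-6 + 6*4 - 36*4) + 59) = 0*sqrt((-6 + 24 - 6*24) + 59) = 0*sqrt((-6 + 24 - 144) + 59) = 0*sqrt(-126 + 59) = 0*sqrt(-67) = 0*(I*sqrt(67)) = 0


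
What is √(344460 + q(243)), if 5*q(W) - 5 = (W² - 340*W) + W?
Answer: 7*√173365/5 ≈ 582.92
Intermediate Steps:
q(W) = 1 - 339*W/5 + W²/5 (q(W) = 1 + ((W² - 340*W) + W)/5 = 1 + (W² - 339*W)/5 = 1 + (-339*W/5 + W²/5) = 1 - 339*W/5 + W²/5)
√(344460 + q(243)) = √(344460 + (1 - 339/5*243 + (⅕)*243²)) = √(344460 + (1 - 82377/5 + (⅕)*59049)) = √(344460 + (1 - 82377/5 + 59049/5)) = √(344460 - 23323/5) = √(1698977/5) = 7*√173365/5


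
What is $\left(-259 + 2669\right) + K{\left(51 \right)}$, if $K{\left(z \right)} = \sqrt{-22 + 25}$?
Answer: $2410 + \sqrt{3} \approx 2411.7$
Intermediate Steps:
$K{\left(z \right)} = \sqrt{3}$
$\left(-259 + 2669\right) + K{\left(51 \right)} = \left(-259 + 2669\right) + \sqrt{3} = 2410 + \sqrt{3}$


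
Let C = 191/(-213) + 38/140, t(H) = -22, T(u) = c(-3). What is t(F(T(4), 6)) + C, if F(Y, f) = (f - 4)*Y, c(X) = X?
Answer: -337343/14910 ≈ -22.625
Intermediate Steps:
T(u) = -3
F(Y, f) = Y*(-4 + f) (F(Y, f) = (-4 + f)*Y = Y*(-4 + f))
C = -9323/14910 (C = 191*(-1/213) + 38*(1/140) = -191/213 + 19/70 = -9323/14910 ≈ -0.62529)
t(F(T(4), 6)) + C = -22 - 9323/14910 = -337343/14910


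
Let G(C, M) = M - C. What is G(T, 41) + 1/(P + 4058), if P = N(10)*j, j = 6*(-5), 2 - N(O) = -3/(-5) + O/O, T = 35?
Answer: 24277/4046 ≈ 6.0002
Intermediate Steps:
N(O) = ⅖ (N(O) = 2 - (-3/(-5) + O/O) = 2 - (-3*(-⅕) + 1) = 2 - (⅗ + 1) = 2 - 1*8/5 = 2 - 8/5 = ⅖)
j = -30
P = -12 (P = (⅖)*(-30) = -12)
G(T, 41) + 1/(P + 4058) = (41 - 1*35) + 1/(-12 + 4058) = (41 - 35) + 1/4046 = 6 + 1/4046 = 24277/4046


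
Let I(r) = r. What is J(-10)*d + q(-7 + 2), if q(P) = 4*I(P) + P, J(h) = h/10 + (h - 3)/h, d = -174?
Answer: -386/5 ≈ -77.200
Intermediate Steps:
J(h) = h/10 + (-3 + h)/h (J(h) = h*(⅒) + (-3 + h)/h = h/10 + (-3 + h)/h)
q(P) = 5*P (q(P) = 4*P + P = 5*P)
J(-10)*d + q(-7 + 2) = (1 - 3/(-10) + (⅒)*(-10))*(-174) + 5*(-7 + 2) = (1 - 3*(-⅒) - 1)*(-174) + 5*(-5) = (1 + 3/10 - 1)*(-174) - 25 = (3/10)*(-174) - 25 = -261/5 - 25 = -386/5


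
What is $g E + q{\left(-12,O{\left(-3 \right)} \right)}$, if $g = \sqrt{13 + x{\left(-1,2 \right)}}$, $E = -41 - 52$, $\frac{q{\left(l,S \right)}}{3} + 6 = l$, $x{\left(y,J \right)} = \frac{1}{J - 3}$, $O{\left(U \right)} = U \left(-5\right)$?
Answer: $-54 - 186 \sqrt{3} \approx -376.16$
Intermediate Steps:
$O{\left(U \right)} = - 5 U$
$x{\left(y,J \right)} = \frac{1}{-3 + J}$
$q{\left(l,S \right)} = -18 + 3 l$
$E = -93$ ($E = -41 - 52 = -93$)
$g = 2 \sqrt{3}$ ($g = \sqrt{13 + \frac{1}{-3 + 2}} = \sqrt{13 + \frac{1}{-1}} = \sqrt{13 - 1} = \sqrt{12} = 2 \sqrt{3} \approx 3.4641$)
$g E + q{\left(-12,O{\left(-3 \right)} \right)} = 2 \sqrt{3} \left(-93\right) + \left(-18 + 3 \left(-12\right)\right) = - 186 \sqrt{3} - 54 = -54 - 186 \sqrt{3}$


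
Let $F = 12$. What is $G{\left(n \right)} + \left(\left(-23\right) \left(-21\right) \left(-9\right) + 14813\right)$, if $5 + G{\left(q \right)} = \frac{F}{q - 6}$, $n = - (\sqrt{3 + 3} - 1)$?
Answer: $\frac{198699}{19} + \frac{12 \sqrt{6}}{19} \approx 10459.0$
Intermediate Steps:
$n = 1 - \sqrt{6}$ ($n = - (\sqrt{6} - 1) = - (-1 + \sqrt{6}) = 1 - \sqrt{6} \approx -1.4495$)
$G{\left(q \right)} = -5 + \frac{12}{-6 + q}$ ($G{\left(q \right)} = -5 + \frac{1}{q - 6} \cdot 12 = -5 + \frac{1}{-6 + q} 12 = -5 + \frac{12}{-6 + q}$)
$G{\left(n \right)} + \left(\left(-23\right) \left(-21\right) \left(-9\right) + 14813\right) = \frac{42 - 5 \left(1 - \sqrt{6}\right)}{-6 + \left(1 - \sqrt{6}\right)} + \left(\left(-23\right) \left(-21\right) \left(-9\right) + 14813\right) = \frac{42 - \left(5 - 5 \sqrt{6}\right)}{-5 - \sqrt{6}} + \left(483 \left(-9\right) + 14813\right) = \frac{37 + 5 \sqrt{6}}{-5 - \sqrt{6}} + \left(-4347 + 14813\right) = \frac{37 + 5 \sqrt{6}}{-5 - \sqrt{6}} + 10466 = 10466 + \frac{37 + 5 \sqrt{6}}{-5 - \sqrt{6}}$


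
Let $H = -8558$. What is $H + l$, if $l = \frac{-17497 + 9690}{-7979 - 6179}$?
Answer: $- \frac{121156357}{14158} \approx -8557.5$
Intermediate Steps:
$l = \frac{7807}{14158}$ ($l = - \frac{7807}{-14158} = \left(-7807\right) \left(- \frac{1}{14158}\right) = \frac{7807}{14158} \approx 0.55142$)
$H + l = -8558 + \frac{7807}{14158} = - \frac{121156357}{14158}$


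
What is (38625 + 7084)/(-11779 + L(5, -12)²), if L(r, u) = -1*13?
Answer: -1063/270 ≈ -3.9370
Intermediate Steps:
L(r, u) = -13
(38625 + 7084)/(-11779 + L(5, -12)²) = (38625 + 7084)/(-11779 + (-13)²) = 45709/(-11779 + 169) = 45709/(-11610) = 45709*(-1/11610) = -1063/270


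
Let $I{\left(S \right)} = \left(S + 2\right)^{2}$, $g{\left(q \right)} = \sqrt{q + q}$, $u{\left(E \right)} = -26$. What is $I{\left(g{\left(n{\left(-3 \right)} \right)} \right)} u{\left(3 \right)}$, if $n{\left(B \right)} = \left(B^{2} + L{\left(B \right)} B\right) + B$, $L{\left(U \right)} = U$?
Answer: $-884 - 104 \sqrt{30} \approx -1453.6$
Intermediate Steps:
$n{\left(B \right)} = B + 2 B^{2}$ ($n{\left(B \right)} = \left(B^{2} + B B\right) + B = \left(B^{2} + B^{2}\right) + B = 2 B^{2} + B = B + 2 B^{2}$)
$g{\left(q \right)} = \sqrt{2} \sqrt{q}$ ($g{\left(q \right)} = \sqrt{2 q} = \sqrt{2} \sqrt{q}$)
$I{\left(S \right)} = \left(2 + S\right)^{2}$
$I{\left(g{\left(n{\left(-3 \right)} \right)} \right)} u{\left(3 \right)} = \left(2 + \sqrt{2} \sqrt{- 3 \left(1 + 2 \left(-3\right)\right)}\right)^{2} \left(-26\right) = \left(2 + \sqrt{2} \sqrt{- 3 \left(1 - 6\right)}\right)^{2} \left(-26\right) = \left(2 + \sqrt{2} \sqrt{\left(-3\right) \left(-5\right)}\right)^{2} \left(-26\right) = \left(2 + \sqrt{2} \sqrt{15}\right)^{2} \left(-26\right) = \left(2 + \sqrt{30}\right)^{2} \left(-26\right) = - 26 \left(2 + \sqrt{30}\right)^{2}$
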